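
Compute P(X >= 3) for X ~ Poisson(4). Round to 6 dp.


P(X>=3) = 1 - P(X<=2) = 1 - (e^(-4)*4^0/0! + e^(-4)*4^1/1! + e^(-4)*4^2/2!)
≈ 1 - (0.0183156389 + 0.0732625556 + 0.1465251111)
= 1 - 0.2381033056 = 0.7618966944
≈ 0.761897

0.761897


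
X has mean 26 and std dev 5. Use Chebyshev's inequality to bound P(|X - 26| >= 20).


k = 20/5 = 4
Chebyshev: P(|X-mu| >= k*sigma) <= 1/k^2 = 1/4^2 = 1/16

1/16


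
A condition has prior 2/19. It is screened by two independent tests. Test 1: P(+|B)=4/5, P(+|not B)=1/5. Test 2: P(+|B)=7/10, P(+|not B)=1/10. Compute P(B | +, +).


After test 1: P(+) = 4/5*2/19 + 1/5*17/19 = 5/19
P(B|+) = (8/95)/(5/19) = 8/25
After test 2 (use post1 as new prior): P(+) = 7/10*8/25 + 1/10*17/25 = 73/250
P(B|+,+) = (28/125)/(73/250) = 56/73

56/73


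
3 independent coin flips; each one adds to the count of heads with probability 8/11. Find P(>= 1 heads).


P(at least one) = 1 - P(none)
P(none) = (1 - 8/11)^3 = (3/11)^3 = 27/1331
P(at least one) = 1 - 27/1331 = 1304/1331

1304/1331


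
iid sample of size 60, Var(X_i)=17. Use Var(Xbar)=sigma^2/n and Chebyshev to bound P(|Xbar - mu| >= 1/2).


Var(Xbar) = Var(X)/n = 17/60
Chebyshev: P(|Xbar-mu| >= 1/2) <= Var(Xbar)/(1/2)^2 = (17/60)/(1/4) = 17/15
Bound exceeds 1, so trivial bound: 1

1


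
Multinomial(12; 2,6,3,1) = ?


12! = 479001600
Denominator: 2!=2 * 6!=720 * 3!=6 * 1!=1
Coefficient = 479001600 / 8640 = 55440

55440


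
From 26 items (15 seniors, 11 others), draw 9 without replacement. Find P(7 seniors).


P(X=7) = C(15,7)*C(11,2) / C(26,9)
= 6435*55 / 3124550
= 353925/3124550 = 99/874

99/874


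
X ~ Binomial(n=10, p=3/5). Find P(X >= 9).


P(X>=9) = P(X=9) + P(X=10)
= 78732/1953125 + 59049/9765625
= 452709/9765625

452709/9765625


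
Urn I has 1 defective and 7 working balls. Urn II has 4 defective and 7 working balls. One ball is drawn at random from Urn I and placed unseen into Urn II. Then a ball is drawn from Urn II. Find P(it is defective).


P(transfer defective) = 1/8; P(transfer working) = 7/8
If defective transferred: Urn II has 5 defective of 12, so P(defective|defective moved) = 5/12
If working transferred: Urn II has 4 defective of 12, so P(defective|working moved) = 1/3
By total probability: P(defective) = 1/8*5/12 + 7/8*1/3 = 11/32

11/32


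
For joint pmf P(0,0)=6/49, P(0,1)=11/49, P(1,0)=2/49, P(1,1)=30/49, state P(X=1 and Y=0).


Read from table: P(X=1, Y=0) = 2/49

2/49


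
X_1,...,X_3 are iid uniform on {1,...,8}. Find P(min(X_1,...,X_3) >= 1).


P(min >= 1) = P(all X_i >= 1) = (P(X_1 >= 1))^3
= (8/8)^3 = 1^3 = 1

1


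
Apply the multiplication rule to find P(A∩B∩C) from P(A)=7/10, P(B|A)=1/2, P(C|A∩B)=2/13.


P(A∩B∩C) = P(A) * P(B|A) * P(C|A∩B)
= 7/10 * 1/2 * 2/13
= 7/20 * 2/13 = 7/130

7/130


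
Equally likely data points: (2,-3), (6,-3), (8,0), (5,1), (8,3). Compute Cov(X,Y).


E[X]=29/5, E[Y]=-2/5, E[XY]=1
Cov(X,Y) = E[XY] - E[X]E[Y] = 1 - 29/5*-2/5 = 83/25

83/25


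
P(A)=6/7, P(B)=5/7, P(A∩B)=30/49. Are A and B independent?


P(A)*P(B) = 6/7*5/7 = 30/49
P(A∩B) = 30/49, which equals P(A)P(B), so independent

Yes, A and B are independent


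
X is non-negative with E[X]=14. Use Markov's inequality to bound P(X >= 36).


Markov: P(X >= a) <= E[X]/a
P(X >= 36) <= 14/36 = 7/18

7/18


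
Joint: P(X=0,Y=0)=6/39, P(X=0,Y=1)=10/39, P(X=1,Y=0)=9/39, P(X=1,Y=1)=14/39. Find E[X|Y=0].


P(Y=0) = 15/39
E[X|Y=0] = (0*6 + 1*9)/15 = 9/15 = 3/5

3/5


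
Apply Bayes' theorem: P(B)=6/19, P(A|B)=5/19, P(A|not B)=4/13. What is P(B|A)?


P(A) = P(A|B)P(B) + P(A|B')P(B') = 5/19*6/19 + 4/13*13/19 = 106/361
P(B|A) = P(A|B)P(B)/P(A) = (30/361)/(106/361) = 15/53

15/53


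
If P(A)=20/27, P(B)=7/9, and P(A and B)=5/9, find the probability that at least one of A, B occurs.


P(A∪B) = P(A) + P(B) - P(A∩B)
= 20/27 + 7/9 - 5/9 = 26/27

26/27


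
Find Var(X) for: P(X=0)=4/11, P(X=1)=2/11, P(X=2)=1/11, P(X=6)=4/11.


E[X] = 28/11, E[X^2] = 150/11
Var(X) = E[X^2] - (E[X])^2 = 150/11 - (28/11)^2 = 866/121

866/121


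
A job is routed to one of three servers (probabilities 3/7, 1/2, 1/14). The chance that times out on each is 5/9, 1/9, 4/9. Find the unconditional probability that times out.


P(A) = P(A|B1)P(B1) + P(A|B2)P(B2) + P(A|B3)P(B3)
= 5/9*3/7 + 1/9*1/2 + 4/9*1/14
= 5/21 + 1/18 + 2/63 = 41/126

41/126


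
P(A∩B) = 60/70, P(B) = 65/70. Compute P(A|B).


P(A|B) = P(A∩B)/P(B) = (60/70)/(65/70) = 60/65 = 12/13

12/13


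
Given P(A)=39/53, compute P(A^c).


P(A') = 1 - P(A) = 1 - 39/53 = 14/53

14/53


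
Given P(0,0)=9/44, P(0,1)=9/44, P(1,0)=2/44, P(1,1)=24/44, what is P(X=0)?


P(X=0) = P(0,0)+P(0,1) = 9/44 + 9/44 = 18/44 = 9/22

9/22


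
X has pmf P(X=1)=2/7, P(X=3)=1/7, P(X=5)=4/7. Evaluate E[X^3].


E[X^3] = sum(x^3 * P(x))
= 1*2/7 + 27*1/7 + 125*4/7
= 529/7

529/7


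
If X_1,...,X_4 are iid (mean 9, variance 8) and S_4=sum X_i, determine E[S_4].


E[S_n] = n*E[X_1] = 4*9 = 36

36


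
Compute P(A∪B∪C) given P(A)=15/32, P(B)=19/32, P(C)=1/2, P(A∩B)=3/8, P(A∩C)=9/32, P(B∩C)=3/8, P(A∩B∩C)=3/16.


P(A∪B∪C) = P(A)+P(B)+P(C) - P(AB)-P(AC)-P(BC) + P(ABC)
= 15/32+19/32+1/2 - 3/8-9/32-3/8 + 3/16
= 23/32

23/32


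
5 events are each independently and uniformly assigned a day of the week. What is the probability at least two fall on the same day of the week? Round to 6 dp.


P(all different) = prod((7-i)/7 for i=0..4) = 0.149938
P(at least one match) = 1 - 0.149938 = 0.850062

0.850062


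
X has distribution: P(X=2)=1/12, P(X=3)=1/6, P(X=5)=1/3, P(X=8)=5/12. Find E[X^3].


E[X^3] = sum(g(x)*P(x))
= 8*1/12 + 27*1/6 + 125*1/3 + 512*5/12
= 1561/6

1561/6


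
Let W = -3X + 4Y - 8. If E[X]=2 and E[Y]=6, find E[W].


E[-3X + 4Y - 8] = -3*E[X] + 4*E[Y] - 8
= (-3)*(2) + (4)*(6) + (-8)
= -6 + 24 - 8 = 10

10


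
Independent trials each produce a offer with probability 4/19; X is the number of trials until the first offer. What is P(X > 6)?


P(X > 6) = P(first 6 trials all fail) = (1-p)^6 = (15/19)^6 = 11390625/47045881

11390625/47045881


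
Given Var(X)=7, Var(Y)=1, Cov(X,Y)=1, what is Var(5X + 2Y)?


Var(5X + 2Y) = 5^2*Var(X) + 2^2*Var(Y) + 2*5*2*Cov(X,Y)
= 25*7 + 4*1 + 20*1
= 175 + 4 + 20 = 199

199


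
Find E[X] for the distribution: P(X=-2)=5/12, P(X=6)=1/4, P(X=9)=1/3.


E[X] = sum(x * P(x))
= -2*5/12 + 6*1/4 + 9*1/3
= 11/3

11/3


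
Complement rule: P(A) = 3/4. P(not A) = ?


P(A') = 1 - P(A) = 1 - 3/4 = 1/4

1/4


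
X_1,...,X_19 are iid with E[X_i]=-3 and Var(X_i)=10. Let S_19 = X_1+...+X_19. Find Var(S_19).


By independence, Var(S_n) = n*Var(X_1) = 19*10 = 190

190


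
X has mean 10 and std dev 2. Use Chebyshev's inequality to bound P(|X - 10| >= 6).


k = 6/2 = 3
Chebyshev: P(|X-mu| >= k*sigma) <= 1/k^2 = 1/3^2 = 1/9

1/9


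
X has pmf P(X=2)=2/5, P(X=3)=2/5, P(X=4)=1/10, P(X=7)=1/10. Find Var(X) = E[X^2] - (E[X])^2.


E[X] = 31/10, E[X^2] = 117/10
Var(X) = E[X^2] - (E[X])^2 = 117/10 - (31/10)^2 = 209/100

209/100


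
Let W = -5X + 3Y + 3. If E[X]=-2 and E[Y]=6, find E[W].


E[-5X + 3Y + 3] = -5*E[X] + 3*E[Y] + 3
= (-5)*(-2) + (3)*(6) + (3)
= 10 + 18 + 3 = 31

31


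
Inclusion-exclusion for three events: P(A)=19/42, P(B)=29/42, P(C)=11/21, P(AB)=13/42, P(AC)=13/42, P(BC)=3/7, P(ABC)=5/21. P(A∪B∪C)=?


P(A∪B∪C) = P(A)+P(B)+P(C) - P(AB)-P(AC)-P(BC) + P(ABC)
= 19/42+29/42+11/21 - 13/42-13/42-3/7 + 5/21
= 6/7

6/7


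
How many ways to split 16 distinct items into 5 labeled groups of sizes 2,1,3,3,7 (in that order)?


16! = 20922789888000
Denominator: 2!=2 * 1!=1 * 3!=6 * 3!=6 * 7!=5040
Coefficient = 20922789888000 / 362880 = 57657600

57657600


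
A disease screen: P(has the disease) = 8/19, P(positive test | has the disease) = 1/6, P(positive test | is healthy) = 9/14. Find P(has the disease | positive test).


P(A) = P(A|B)P(B) + P(A|B')P(B') = 1/6*8/19 + 9/14*11/19 = 353/798
P(B|A) = P(A|B)P(B)/P(A) = (4/57)/(353/798) = 56/353

56/353


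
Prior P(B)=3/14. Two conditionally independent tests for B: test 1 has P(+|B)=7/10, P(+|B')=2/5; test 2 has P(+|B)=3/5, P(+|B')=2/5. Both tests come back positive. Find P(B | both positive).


After test 1: P(+) = 7/10*3/14 + 2/5*11/14 = 13/28
P(B|+) = (3/20)/(13/28) = 21/65
After test 2 (use post1 as new prior): P(+) = 3/5*21/65 + 2/5*44/65 = 151/325
P(B|+,+) = (63/325)/(151/325) = 63/151

63/151


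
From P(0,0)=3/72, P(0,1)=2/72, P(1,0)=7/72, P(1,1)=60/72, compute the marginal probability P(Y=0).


P(Y=0) = P(0,0)+P(1,0) = 3/72 + 7/72 = 10/72 = 5/36

5/36


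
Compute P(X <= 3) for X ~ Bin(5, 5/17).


P(X<=3) = P(X=0) + P(X=1) + P(X=2) + P(X=3)
= 248832/1419857 + 518400/1419857 + 432000/1419857 + 180000/1419857
= 1379232/1419857

1379232/1419857


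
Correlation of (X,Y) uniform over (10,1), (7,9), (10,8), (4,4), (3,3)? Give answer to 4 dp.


Cov(X,Y) = 1.6000, Var(X) = 8.5600, Var(Y) = 9.2000
rho = Cov/(sqrt(VarX)*sqrt(VarY)) = 0.1803

0.1803


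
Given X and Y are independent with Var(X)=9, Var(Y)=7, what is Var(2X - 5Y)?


Independence => Cov(X,Y)=0
Var(2X - 5Y) = 2^2*Var(X) + (-5)^2*Var(Y)
= 4*9 + 25*7 = 211

211


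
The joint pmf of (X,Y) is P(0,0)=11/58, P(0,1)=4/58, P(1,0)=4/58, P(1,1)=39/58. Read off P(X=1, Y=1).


Read from table: P(X=1, Y=1) = 39/58

39/58


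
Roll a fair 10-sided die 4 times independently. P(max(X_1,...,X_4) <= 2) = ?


P(max <= 2) = P(all X_i <= 2) = (P(X_1 <= 2))^4
= (2/10)^4 = (1/5)^4 = 1/625

1/625


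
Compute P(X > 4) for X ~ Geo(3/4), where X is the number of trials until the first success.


P(X > 4) = P(first 4 trials all fail) = (1-p)^4 = (1/4)^4 = 1/256

1/256


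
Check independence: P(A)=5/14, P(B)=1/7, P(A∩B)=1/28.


P(A)*P(B) = 5/14*1/7 = 5/98
P(A∩B) = 1/28 != 5/98, so not independent

No, A and B are not independent


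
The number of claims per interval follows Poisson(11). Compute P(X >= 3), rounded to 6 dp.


P(X>=3) = 1 - P(X<=2) = 1 - (e^(-11)*11^0/0! + e^(-11)*11^1/1! + e^(-11)*11^2/2!)
≈ 1 - (0.0000167017 + 0.0001837187 + 0.0010104529)
= 1 - 0.0012108733 = 0.9987891267
≈ 0.998789

0.998789


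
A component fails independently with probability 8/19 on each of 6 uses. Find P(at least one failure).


P(at least one) = 1 - P(none)
P(none) = (1 - 8/19)^6 = (11/19)^6 = 1771561/47045881
P(at least one) = 1 - 1771561/47045881 = 45274320/47045881

45274320/47045881


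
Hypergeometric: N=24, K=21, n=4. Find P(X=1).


P(X=1) = C(21,1)*C(3,3) / C(24,4)
= 21*1 / 10626
= 21/10626 = 1/506

1/506


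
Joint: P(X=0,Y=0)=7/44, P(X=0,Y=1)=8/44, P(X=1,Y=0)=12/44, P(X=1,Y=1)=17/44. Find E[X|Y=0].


P(Y=0) = 19/44
E[X|Y=0] = (0*7 + 1*12)/19 = 12/19

12/19


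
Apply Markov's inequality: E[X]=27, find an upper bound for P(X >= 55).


Markov: P(X >= a) <= E[X]/a
P(X >= 55) <= 27/55

27/55


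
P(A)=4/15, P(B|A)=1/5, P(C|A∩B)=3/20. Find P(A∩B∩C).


P(A∩B∩C) = P(A) * P(B|A) * P(C|A∩B)
= 4/15 * 1/5 * 3/20
= 4/75 * 3/20 = 1/125

1/125


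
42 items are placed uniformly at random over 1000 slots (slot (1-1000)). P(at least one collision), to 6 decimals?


P(all different) = prod((1000-i)/1000 for i=0..41) = 0.417628
P(at least one match) = 1 - 0.417628 = 0.582372

0.582372


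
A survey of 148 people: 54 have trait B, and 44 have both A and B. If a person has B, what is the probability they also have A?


P(A|B) = P(A∩B)/P(B) = (44/148)/(54/148) = 44/54 = 22/27

22/27


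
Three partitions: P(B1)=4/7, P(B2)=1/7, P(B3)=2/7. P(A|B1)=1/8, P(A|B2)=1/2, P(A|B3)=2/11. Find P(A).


P(A) = P(A|B1)P(B1) + P(A|B2)P(B2) + P(A|B3)P(B3)
= 1/8*4/7 + 1/2*1/7 + 2/11*2/7
= 1/14 + 1/14 + 4/77 = 15/77

15/77


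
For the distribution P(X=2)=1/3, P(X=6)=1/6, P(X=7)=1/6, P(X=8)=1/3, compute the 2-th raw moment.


E[X^2] = sum(x^2 * P(x))
= 4*1/3 + 36*1/6 + 49*1/6 + 64*1/3
= 221/6

221/6


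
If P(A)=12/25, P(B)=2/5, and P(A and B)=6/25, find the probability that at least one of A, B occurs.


P(A∪B) = P(A) + P(B) - P(A∩B)
= 12/25 + 2/5 - 6/25 = 16/25

16/25


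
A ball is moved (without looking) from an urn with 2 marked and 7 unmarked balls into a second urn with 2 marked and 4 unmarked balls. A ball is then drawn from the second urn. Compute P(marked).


P(transfer marked) = 2/9; P(transfer unmarked) = 7/9
If marked transferred: Urn II has 3 marked of 7, so P(marked|marked moved) = 3/7
If unmarked transferred: Urn II has 2 marked of 7, so P(marked|unmarked moved) = 2/7
By total probability: P(marked) = 2/9*3/7 + 7/9*2/7 = 20/63

20/63


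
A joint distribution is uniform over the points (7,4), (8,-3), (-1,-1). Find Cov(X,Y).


E[X]=14/3, E[Y]=0, E[XY]=5/3
Cov(X,Y) = E[XY] - E[X]E[Y] = 5/3 - 14/3*0 = 5/3

5/3


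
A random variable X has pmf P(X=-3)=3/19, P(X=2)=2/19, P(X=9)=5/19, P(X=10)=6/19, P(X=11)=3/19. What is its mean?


E[X] = sum(x * P(x))
= -3*3/19 + 2*2/19 + 9*5/19 + 10*6/19 + 11*3/19
= 7

7


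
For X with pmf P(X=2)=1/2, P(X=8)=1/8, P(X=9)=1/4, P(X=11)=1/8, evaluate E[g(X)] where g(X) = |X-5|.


E[|X-5|] = sum(g(x)*P(x))
= 3*1/2 + 3*1/8 + 4*1/4 + 6*1/8
= 29/8

29/8


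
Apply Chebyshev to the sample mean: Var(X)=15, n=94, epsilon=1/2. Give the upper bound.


Var(Xbar) = Var(X)/n = 15/94
Chebyshev: P(|Xbar-mu| >= 1/2) <= Var(Xbar)/(1/2)^2 = (15/94)/(1/4) = 30/47

30/47


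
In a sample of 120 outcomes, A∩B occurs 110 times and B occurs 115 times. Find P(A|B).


P(A|B) = P(A∩B)/P(B) = (110/120)/(115/120) = 110/115 = 22/23

22/23


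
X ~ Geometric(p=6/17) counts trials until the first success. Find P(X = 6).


P(X=6) = (1-p)^5 * p = (11/17)^5 * 6/17
= 161051/1419857 * 6/17 = 966306/24137569

966306/24137569


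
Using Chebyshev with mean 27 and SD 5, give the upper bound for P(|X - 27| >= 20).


k = 20/5 = 4
Chebyshev: P(|X-mu| >= k*sigma) <= 1/k^2 = 1/4^2 = 1/16

1/16


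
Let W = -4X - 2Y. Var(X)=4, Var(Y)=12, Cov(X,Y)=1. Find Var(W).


Var(-4X - 2Y) = (-4)^2*Var(X) + (-2)^2*Var(Y) + 2*(-4)*(-2)*Cov(X,Y)
= 16*4 + 4*12 + 16*1
= 64 + 48 + 16 = 128

128


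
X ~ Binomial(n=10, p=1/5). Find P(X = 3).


P(X=3) = C(10,3) * p^3 * (1-p)^7
= 120 * 1/125 * 16384/78125
= 393216/1953125

393216/1953125


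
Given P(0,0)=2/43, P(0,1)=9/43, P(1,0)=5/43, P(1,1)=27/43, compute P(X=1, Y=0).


Read from table: P(X=1, Y=0) = 5/43

5/43


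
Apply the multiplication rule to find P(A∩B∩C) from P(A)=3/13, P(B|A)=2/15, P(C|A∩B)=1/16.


P(A∩B∩C) = P(A) * P(B|A) * P(C|A∩B)
= 3/13 * 2/15 * 1/16
= 2/65 * 1/16 = 1/520

1/520


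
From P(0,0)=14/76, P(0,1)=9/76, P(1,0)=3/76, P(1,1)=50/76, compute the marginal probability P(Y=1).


P(Y=1) = P(0,1)+P(1,1) = 9/76 + 50/76 = 59/76

59/76


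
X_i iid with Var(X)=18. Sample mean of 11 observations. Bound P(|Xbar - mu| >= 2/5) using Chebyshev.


Var(Xbar) = Var(X)/n = 18/11
Chebyshev: P(|Xbar-mu| >= 2/5) <= Var(Xbar)/(2/5)^2 = (18/11)/(4/25) = 225/22
Bound exceeds 1, so trivial bound: 1

1


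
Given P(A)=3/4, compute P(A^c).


P(A') = 1 - P(A) = 1 - 3/4 = 1/4

1/4


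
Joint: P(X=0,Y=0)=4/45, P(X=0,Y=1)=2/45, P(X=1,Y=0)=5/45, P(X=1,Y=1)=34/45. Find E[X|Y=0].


P(Y=0) = 9/45
E[X|Y=0] = (0*4 + 1*5)/9 = 5/9

5/9


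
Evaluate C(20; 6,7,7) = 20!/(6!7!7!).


20! = 2432902008176640000
Denominator: 6!=720 * 7!=5040 * 7!=5040
Coefficient = 2432902008176640000 / 18289152000 = 133024320

133024320


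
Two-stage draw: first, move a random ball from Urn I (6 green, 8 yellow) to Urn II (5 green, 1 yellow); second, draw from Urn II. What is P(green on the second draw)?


P(transfer green) = 6/14 = 3/7; P(transfer yellow) = 4/7
If green transferred: Urn II has 6 green of 7, so P(green|green moved) = 6/7
If yellow transferred: Urn II has 5 green of 7, so P(green|yellow moved) = 5/7
By total probability: P(green) = 3/7*6/7 + 4/7*5/7 = 38/49

38/49


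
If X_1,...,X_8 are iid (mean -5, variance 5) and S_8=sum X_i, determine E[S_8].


E[S_n] = n*E[X_1] = 8*-5 = -40

-40


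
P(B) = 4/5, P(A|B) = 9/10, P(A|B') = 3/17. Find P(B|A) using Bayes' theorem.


P(A) = P(A|B)P(B) + P(A|B')P(B') = 9/10*4/5 + 3/17*1/5 = 321/425
P(B|A) = P(A|B)P(B)/P(A) = (18/25)/(321/425) = 102/107

102/107


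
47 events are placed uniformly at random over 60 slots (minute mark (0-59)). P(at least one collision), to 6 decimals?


P(all different) = prod((60-i)/60 for i=0..46) = 0.000000
P(at least one match) = 1 - 0.000000 = 1.000000

1.000000


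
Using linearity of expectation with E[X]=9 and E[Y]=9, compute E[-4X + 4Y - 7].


E[-4X + 4Y - 7] = -4*E[X] + 4*E[Y] - 7
= (-4)*(9) + (4)*(9) + (-7)
= -36 + 36 - 7 = -7

-7


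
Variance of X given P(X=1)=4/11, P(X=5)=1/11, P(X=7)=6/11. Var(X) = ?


E[X] = 51/11, E[X^2] = 323/11
Var(X) = E[X^2] - (E[X])^2 = 323/11 - (51/11)^2 = 952/121

952/121


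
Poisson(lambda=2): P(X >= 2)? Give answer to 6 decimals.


P(X>=2) = 1 - P(X<=1) = 1 - (e^(-2)*2^0/0! + e^(-2)*2^1/1!)
≈ 1 - (0.1353352832 + 0.2706705665)
= 1 - 0.4060058497 = 0.5939941503
≈ 0.593994

0.593994


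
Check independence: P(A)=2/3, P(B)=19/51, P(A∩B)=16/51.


P(A)*P(B) = 2/3*19/51 = 38/153
P(A∩B) = 16/51 != 38/153, so not independent

No, A and B are not independent


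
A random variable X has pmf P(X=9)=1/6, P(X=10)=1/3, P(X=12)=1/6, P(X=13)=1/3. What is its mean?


E[X] = sum(x * P(x))
= 9*1/6 + 10*1/3 + 12*1/6 + 13*1/3
= 67/6

67/6


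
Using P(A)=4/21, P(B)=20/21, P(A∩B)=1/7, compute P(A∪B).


P(A∪B) = P(A) + P(B) - P(A∩B)
= 4/21 + 20/21 - 1/7 = 1

1


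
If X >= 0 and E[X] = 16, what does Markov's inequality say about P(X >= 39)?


Markov: P(X >= a) <= E[X]/a
P(X >= 39) <= 16/39

16/39


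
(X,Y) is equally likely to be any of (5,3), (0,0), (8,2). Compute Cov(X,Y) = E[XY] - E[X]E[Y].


E[X]=13/3, E[Y]=5/3, E[XY]=31/3
Cov(X,Y) = E[XY] - E[X]E[Y] = 31/3 - 13/3*5/3 = 28/9

28/9


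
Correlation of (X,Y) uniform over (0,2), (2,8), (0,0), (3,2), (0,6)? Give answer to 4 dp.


Cov(X,Y) = 0.8000, Var(X) = 1.6000, Var(Y) = 8.6400
rho = Cov/(sqrt(VarX)*sqrt(VarY)) = 0.2152

0.2152


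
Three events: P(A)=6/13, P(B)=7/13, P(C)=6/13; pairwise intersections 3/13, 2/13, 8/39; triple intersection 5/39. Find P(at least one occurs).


P(A∪B∪C) = P(A)+P(B)+P(C) - P(AB)-P(AC)-P(BC) + P(ABC)
= 6/13+7/13+6/13 - 3/13-2/13-8/39 + 5/39
= 1

1


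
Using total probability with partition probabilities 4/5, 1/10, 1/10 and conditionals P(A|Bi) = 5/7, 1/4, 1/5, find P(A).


P(A) = P(A|B1)P(B1) + P(A|B2)P(B2) + P(A|B3)P(B3)
= 5/7*4/5 + 1/4*1/10 + 1/5*1/10
= 4/7 + 1/40 + 1/50 = 863/1400

863/1400


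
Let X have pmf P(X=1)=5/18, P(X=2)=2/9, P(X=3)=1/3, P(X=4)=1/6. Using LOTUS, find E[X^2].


E[X^2] = sum(g(x)*P(x))
= 1*5/18 + 4*2/9 + 9*1/3 + 16*1/6
= 41/6

41/6


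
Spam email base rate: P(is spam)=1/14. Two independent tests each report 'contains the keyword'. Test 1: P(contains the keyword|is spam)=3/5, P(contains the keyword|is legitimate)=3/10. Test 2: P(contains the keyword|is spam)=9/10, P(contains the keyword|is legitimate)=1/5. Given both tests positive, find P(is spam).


After test 1: P(+) = 3/5*1/14 + 3/10*13/14 = 9/28
P(B|+) = (3/70)/(9/28) = 2/15
After test 2 (use post1 as new prior): P(+) = 9/10*2/15 + 1/5*13/15 = 22/75
P(B|+,+) = (3/25)/(22/75) = 9/22

9/22


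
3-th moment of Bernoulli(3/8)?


For Bernoulli: X in {0,1}
E[X^3] = 0^3*(1-3/8) + 1^3*3/8 = 3/8

3/8


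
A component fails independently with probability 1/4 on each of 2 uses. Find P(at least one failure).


P(at least one) = 1 - P(none)
P(none) = (1 - 1/4)^2 = (3/4)^2 = 9/16
P(at least one) = 1 - 9/16 = 7/16

7/16


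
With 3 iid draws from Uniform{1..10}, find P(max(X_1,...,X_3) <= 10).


P(max <= 10) = P(all X_i <= 10) = (P(X_1 <= 10))^3
= (10/10)^3 = 1^3 = 1

1


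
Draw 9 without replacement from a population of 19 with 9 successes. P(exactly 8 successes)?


P(X=8) = C(9,8)*C(10,1) / C(19,9)
= 9*10 / 92378
= 90/92378 = 45/46189

45/46189


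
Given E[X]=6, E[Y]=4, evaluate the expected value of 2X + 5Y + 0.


E[2X + 5Y + 0] = 2*E[X] + 5*E[Y] + 0
= (2)*(6) + (5)*(4) + (0)
= 12 + 20 + 0 = 32

32


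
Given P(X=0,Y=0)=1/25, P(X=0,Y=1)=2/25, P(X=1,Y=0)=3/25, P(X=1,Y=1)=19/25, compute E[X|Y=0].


P(Y=0) = 4/25
E[X|Y=0] = (0*1 + 1*3)/4 = 3/4

3/4


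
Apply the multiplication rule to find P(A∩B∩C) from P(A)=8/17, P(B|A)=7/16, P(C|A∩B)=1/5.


P(A∩B∩C) = P(A) * P(B|A) * P(C|A∩B)
= 8/17 * 7/16 * 1/5
= 7/34 * 1/5 = 7/170

7/170


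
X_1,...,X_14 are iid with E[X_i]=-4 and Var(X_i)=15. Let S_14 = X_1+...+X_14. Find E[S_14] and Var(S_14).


E[S_n] = n*mu = 14*-4 = -56
Var(S_n) = n*sigma^2 = 14*15 = 210

E[S_14]=-56, Var(S_14)=210


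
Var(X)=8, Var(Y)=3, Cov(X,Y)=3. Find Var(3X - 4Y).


Var(3X - 4Y) = 3^2*Var(X) + (-4)^2*Var(Y) + 2*3*(-4)*Cov(X,Y)
= 9*8 + 16*3 - 24*3
= 72 + 48 - 72 = 48

48


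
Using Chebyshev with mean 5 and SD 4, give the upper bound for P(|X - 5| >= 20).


k = 20/4 = 5
Chebyshev: P(|X-mu| >= k*sigma) <= 1/k^2 = 1/5^2 = 1/25

1/25


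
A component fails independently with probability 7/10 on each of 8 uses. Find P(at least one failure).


P(at least one) = 1 - P(none)
P(none) = (1 - 7/10)^8 = (3/10)^8 = 6561/100000000
P(at least one) = 1 - 6561/100000000 = 99993439/100000000

99993439/100000000


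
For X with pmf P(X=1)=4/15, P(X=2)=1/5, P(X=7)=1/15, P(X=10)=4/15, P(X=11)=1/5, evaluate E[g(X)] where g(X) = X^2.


E[X^2] = sum(g(x)*P(x))
= 1*4/15 + 4*1/5 + 49*1/15 + 100*4/15 + 121*1/5
= 276/5

276/5


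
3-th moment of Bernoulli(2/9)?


For Bernoulli: X in {0,1}
E[X^3] = 0^3*(1-2/9) + 1^3*2/9 = 2/9

2/9


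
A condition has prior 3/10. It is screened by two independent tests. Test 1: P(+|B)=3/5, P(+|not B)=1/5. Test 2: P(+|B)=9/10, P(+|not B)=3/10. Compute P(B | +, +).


After test 1: P(+) = 3/5*3/10 + 1/5*7/10 = 8/25
P(B|+) = (9/50)/(8/25) = 9/16
After test 2 (use post1 as new prior): P(+) = 9/10*9/16 + 3/10*7/16 = 51/80
P(B|+,+) = (81/160)/(51/80) = 27/34

27/34


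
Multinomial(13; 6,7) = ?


13! = 6227020800
Denominator: 6!=720 * 7!=5040
Coefficient = 6227020800 / 3628800 = 1716

1716


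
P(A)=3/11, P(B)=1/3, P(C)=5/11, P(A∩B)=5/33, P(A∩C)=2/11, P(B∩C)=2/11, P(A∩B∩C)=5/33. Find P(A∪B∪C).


P(A∪B∪C) = P(A)+P(B)+P(C) - P(AB)-P(AC)-P(BC) + P(ABC)
= 3/11+1/3+5/11 - 5/33-2/11-2/11 + 5/33
= 23/33

23/33


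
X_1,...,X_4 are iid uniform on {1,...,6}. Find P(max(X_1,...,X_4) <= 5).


P(max <= 5) = P(all X_i <= 5) = (P(X_1 <= 5))^4
= (5/6)^4 = 625/1296

625/1296


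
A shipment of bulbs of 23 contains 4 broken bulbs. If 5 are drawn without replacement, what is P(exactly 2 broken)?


P(X=2) = C(4,2)*C(19,3) / C(23,5)
= 6*969 / 33649
= 5814/33649 = 306/1771

306/1771


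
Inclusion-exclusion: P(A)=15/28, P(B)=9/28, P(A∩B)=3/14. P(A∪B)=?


P(A∪B) = P(A) + P(B) - P(A∩B)
= 15/28 + 9/28 - 3/14 = 9/14

9/14


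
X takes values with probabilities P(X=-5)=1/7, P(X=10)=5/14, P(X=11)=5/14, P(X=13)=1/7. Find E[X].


E[X] = sum(x * P(x))
= -5*1/7 + 10*5/14 + 11*5/14 + 13*1/7
= 121/14

121/14


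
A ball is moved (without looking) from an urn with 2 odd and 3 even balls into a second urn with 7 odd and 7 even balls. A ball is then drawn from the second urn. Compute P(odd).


P(transfer odd) = 2/5; P(transfer even) = 3/5
If odd transferred: Urn II has 8 odd of 15, so P(odd|odd moved) = 8/15
If even transferred: Urn II has 7 odd of 15, so P(odd|even moved) = 7/15
By total probability: P(odd) = 2/5*8/15 + 3/5*7/15 = 37/75

37/75


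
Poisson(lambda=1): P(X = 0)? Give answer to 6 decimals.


P(X=0) = e^(-1) * 1^0 / 0!
≈ 0.3678794412 * 1 / 1
≈ 0.367879

0.367879


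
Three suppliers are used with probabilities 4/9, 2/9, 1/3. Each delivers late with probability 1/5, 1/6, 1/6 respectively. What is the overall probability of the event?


P(A) = P(A|B1)P(B1) + P(A|B2)P(B2) + P(A|B3)P(B3)
= 1/5*4/9 + 1/6*2/9 + 1/6*1/3
= 4/45 + 1/27 + 1/18 = 49/270

49/270


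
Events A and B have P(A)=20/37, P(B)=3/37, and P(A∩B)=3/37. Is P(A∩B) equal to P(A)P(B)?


P(A)*P(B) = 20/37*3/37 = 60/1369
P(A∩B) = 3/37 != 60/1369, so not independent

No, A and B are not independent


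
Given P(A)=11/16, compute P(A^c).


P(A') = 1 - P(A) = 1 - 11/16 = 5/16

5/16


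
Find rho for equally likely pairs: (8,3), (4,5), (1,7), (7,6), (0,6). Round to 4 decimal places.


Cov(X,Y) = -3.0000, Var(X) = 10.0000, Var(Y) = 1.8400
rho = Cov/(sqrt(VarX)*sqrt(VarY)) = -0.6994

-0.6994


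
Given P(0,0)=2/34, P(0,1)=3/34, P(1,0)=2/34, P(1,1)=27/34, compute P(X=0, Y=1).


Read from table: P(X=0, Y=1) = 3/34

3/34


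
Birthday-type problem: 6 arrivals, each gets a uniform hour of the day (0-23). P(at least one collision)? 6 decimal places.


P(all different) = prod((24-i)/24 for i=0..5) = 0.507104
P(at least one match) = 1 - 0.507104 = 0.492896

0.492896


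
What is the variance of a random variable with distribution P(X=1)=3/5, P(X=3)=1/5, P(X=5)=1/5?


E[X] = 11/5, E[X^2] = 37/5
Var(X) = E[X^2] - (E[X])^2 = 37/5 - (11/5)^2 = 64/25

64/25


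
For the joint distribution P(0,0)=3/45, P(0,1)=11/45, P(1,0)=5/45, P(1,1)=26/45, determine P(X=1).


P(X=1) = P(1,0)+P(1,1) = 5/45 + 26/45 = 31/45

31/45


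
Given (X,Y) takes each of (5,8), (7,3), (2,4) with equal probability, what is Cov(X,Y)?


E[X]=14/3, E[Y]=5, E[XY]=23
Cov(X,Y) = E[XY] - E[X]E[Y] = 23 - 14/3*5 = -1/3

-1/3


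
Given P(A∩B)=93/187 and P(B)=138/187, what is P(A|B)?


P(A|B) = P(A∩B)/P(B) = (93/187)/(138/187) = 93/138 = 31/46

31/46


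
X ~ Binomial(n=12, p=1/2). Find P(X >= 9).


P(X>=9) = P(X=9) + P(X=10) + P(X=11) + P(X=12)
= 55/1024 + 33/2048 + 3/1024 + 1/4096
= 299/4096

299/4096


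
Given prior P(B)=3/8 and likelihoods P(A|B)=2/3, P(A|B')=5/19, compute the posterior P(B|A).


P(A) = P(A|B)P(B) + P(A|B')P(B') = 2/3*3/8 + 5/19*5/8 = 63/152
P(B|A) = P(A|B)P(B)/P(A) = (1/4)/(63/152) = 38/63

38/63


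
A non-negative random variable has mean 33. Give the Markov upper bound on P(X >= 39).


Markov: P(X >= a) <= E[X]/a
P(X >= 39) <= 33/39 = 11/13

11/13


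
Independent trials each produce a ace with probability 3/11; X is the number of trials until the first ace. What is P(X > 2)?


P(X > 2) = P(first 2 trials all fail) = (1-p)^2 = (8/11)^2 = 64/121

64/121


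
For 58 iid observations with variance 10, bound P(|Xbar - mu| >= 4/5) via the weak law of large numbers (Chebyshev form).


Var(Xbar) = Var(X)/n = 10/58
Chebyshev: P(|Xbar-mu| >= 4/5) <= Var(Xbar)/(4/5)^2 = (5/29)/(16/25) = 125/464

125/464


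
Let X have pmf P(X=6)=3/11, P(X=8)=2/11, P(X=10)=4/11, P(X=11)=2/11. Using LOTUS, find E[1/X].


E[1/X] = sum(g(x)*P(x))
= 1/6*3/11 + 1/8*2/11 + 1/10*4/11 + 1/11*2/11
= 293/2420

293/2420


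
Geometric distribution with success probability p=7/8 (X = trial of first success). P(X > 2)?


P(X > 2) = P(first 2 trials all fail) = (1-p)^2 = (1/8)^2 = 1/64

1/64


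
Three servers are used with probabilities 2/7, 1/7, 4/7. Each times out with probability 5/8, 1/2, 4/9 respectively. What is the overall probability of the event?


P(A) = P(A|B1)P(B1) + P(A|B2)P(B2) + P(A|B3)P(B3)
= 5/8*2/7 + 1/2*1/7 + 4/9*4/7
= 5/28 + 1/14 + 16/63 = 127/252

127/252


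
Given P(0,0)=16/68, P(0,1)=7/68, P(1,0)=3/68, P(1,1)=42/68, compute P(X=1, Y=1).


Read from table: P(X=1, Y=1) = 42/68 = 21/34

21/34


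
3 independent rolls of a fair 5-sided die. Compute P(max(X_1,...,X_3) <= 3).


P(max <= 3) = P(all X_i <= 3) = (P(X_1 <= 3))^3
= (3/5)^3 = 27/125

27/125


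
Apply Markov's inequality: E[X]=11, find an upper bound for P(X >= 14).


Markov: P(X >= a) <= E[X]/a
P(X >= 14) <= 11/14

11/14


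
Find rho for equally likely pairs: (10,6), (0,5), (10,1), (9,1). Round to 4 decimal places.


Cov(X,Y) = -3.8125, Var(X) = 17.6875, Var(Y) = 5.1875
rho = Cov/(sqrt(VarX)*sqrt(VarY)) = -0.3980

-0.3980


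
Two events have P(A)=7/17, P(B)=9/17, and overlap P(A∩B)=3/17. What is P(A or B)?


P(A∪B) = P(A) + P(B) - P(A∩B)
= 7/17 + 9/17 - 3/17 = 13/17

13/17


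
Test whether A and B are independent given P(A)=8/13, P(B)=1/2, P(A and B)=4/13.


P(A)*P(B) = 8/13*1/2 = 4/13
P(A∩B) = 4/13, which equals P(A)P(B), so independent

Yes, A and B are independent


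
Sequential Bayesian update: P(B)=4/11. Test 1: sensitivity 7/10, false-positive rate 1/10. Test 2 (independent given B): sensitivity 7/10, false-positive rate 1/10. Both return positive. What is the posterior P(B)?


After test 1: P(+) = 7/10*4/11 + 1/10*7/11 = 7/22
P(B|+) = (14/55)/(7/22) = 4/5
After test 2 (use post1 as new prior): P(+) = 7/10*4/5 + 1/10*1/5 = 29/50
P(B|+,+) = (14/25)/(29/50) = 28/29

28/29


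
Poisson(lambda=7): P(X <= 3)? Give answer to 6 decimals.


P(X<=3) = e^(-7)*7^0/0! + e^(-7)*7^1/1! + e^(-7)*7^2/2! + e^(-7)*7^3/3!
≈ 0.0009118820 + 0.0063831738 + 0.0223411082 + 0.0521292524
= 0.0817654164
≈ 0.081765

0.081765


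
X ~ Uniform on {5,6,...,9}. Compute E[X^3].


E[X^3] = (1/5) * sum(x^3 for x=5..9)
= 1925/5 = 385

385


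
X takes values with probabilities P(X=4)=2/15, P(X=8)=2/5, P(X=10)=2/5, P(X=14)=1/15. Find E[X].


E[X] = sum(x * P(x))
= 4*2/15 + 8*2/5 + 10*2/5 + 14*1/15
= 26/3

26/3


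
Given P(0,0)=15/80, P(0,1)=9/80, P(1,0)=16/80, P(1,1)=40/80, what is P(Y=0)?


P(Y=0) = P(0,0)+P(1,0) = 15/80 + 16/80 = 31/80

31/80


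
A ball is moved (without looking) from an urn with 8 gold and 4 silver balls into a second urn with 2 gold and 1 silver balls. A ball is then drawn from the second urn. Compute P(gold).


P(transfer gold) = 8/12 = 2/3; P(transfer silver) = 1/3
If gold transferred: Urn II has 3 gold of 4, so P(gold|gold moved) = 3/4
If silver transferred: Urn II has 2 gold of 4, so P(gold|silver moved) = 1/2
By total probability: P(gold) = 2/3*3/4 + 1/3*1/2 = 2/3

2/3


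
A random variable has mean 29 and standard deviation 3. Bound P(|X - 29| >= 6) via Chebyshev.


k = 6/3 = 2
Chebyshev: P(|X-mu| >= k*sigma) <= 1/k^2 = 1/2^2 = 1/4

1/4


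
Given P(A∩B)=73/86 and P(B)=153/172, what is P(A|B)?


P(A|B) = P(A∩B)/P(B) = (146/172)/(153/172) = 146/153

146/153


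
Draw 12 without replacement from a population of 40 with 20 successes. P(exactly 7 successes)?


P(X=7) = C(20,7)*C(20,5) / C(40,12)
= 77520*15504 / 5586853480
= 1201870080/5586853480 = 93024/432419

93024/432419


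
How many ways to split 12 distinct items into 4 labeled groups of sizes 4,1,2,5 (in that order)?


12! = 479001600
Denominator: 4!=24 * 1!=1 * 2!=2 * 5!=120
Coefficient = 479001600 / 5760 = 83160

83160


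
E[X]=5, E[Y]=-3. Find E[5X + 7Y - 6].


E[5X + 7Y - 6] = 5*E[X] + 7*E[Y] - 6
= (5)*(5) + (7)*(-3) + (-6)
= 25 - 21 - 6 = -2

-2


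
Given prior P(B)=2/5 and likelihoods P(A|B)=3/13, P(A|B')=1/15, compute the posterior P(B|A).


P(A) = P(A|B)P(B) + P(A|B')P(B') = 3/13*2/5 + 1/15*3/5 = 43/325
P(B|A) = P(A|B)P(B)/P(A) = (6/65)/(43/325) = 30/43

30/43


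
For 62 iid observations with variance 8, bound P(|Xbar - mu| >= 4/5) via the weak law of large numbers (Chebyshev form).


Var(Xbar) = Var(X)/n = 8/62
Chebyshev: P(|Xbar-mu| >= 4/5) <= Var(Xbar)/(4/5)^2 = (4/31)/(16/25) = 25/124

25/124


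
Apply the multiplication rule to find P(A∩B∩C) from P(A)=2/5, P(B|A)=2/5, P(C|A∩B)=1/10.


P(A∩B∩C) = P(A) * P(B|A) * P(C|A∩B)
= 2/5 * 2/5 * 1/10
= 4/25 * 1/10 = 2/125

2/125


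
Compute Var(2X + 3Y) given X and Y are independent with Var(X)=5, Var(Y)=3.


Independence => Cov(X,Y)=0
Var(2X + 3Y) = 2^2*Var(X) + 3^2*Var(Y)
= 4*5 + 9*3 = 47

47


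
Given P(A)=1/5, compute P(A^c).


P(A') = 1 - P(A) = 1 - 1/5 = 4/5

4/5


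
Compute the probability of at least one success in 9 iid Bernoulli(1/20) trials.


P(at least one) = 1 - P(none)
P(none) = (1 - 1/20)^9 = (19/20)^9 = 322687697779/512000000000
P(at least one) = 1 - 322687697779/512000000000 = 189312302221/512000000000

189312302221/512000000000


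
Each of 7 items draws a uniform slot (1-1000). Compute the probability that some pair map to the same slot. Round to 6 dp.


P(all different) = prod((1000-i)/1000 for i=0..6) = 0.979174
P(at least one match) = 1 - 0.979174 = 0.020826

0.020826


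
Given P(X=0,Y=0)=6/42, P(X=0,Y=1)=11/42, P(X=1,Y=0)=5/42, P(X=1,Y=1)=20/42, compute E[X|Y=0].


P(Y=0) = 11/42
E[X|Y=0] = (0*6 + 1*5)/11 = 5/11

5/11


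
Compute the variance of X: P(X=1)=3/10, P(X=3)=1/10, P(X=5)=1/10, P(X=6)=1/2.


E[X] = 41/10, E[X^2] = 217/10
Var(X) = E[X^2] - (E[X])^2 = 217/10 - (41/10)^2 = 489/100

489/100


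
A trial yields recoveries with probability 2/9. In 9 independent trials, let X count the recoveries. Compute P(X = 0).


P(X=0) = C(9,0) * p^0 * (1-p)^9
= 1 * 1 * 40353607/387420489
= 40353607/387420489

40353607/387420489


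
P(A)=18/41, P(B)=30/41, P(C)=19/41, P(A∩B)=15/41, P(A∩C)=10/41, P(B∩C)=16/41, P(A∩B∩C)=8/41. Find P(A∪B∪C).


P(A∪B∪C) = P(A)+P(B)+P(C) - P(AB)-P(AC)-P(BC) + P(ABC)
= 18/41+30/41+19/41 - 15/41-10/41-16/41 + 8/41
= 34/41

34/41


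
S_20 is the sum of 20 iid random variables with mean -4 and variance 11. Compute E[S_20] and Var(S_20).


E[S_n] = n*mu = 20*-4 = -80
Var(S_n) = n*sigma^2 = 20*11 = 220

E[S_20]=-80, Var(S_20)=220


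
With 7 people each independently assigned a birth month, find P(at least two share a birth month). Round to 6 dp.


P(all different) = prod((12-i)/12 for i=0..6) = 0.111400
P(at least one match) = 1 - 0.111400 = 0.888600

0.888600


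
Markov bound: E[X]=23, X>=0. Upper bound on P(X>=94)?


Markov: P(X >= a) <= E[X]/a
P(X >= 94) <= 23/94

23/94


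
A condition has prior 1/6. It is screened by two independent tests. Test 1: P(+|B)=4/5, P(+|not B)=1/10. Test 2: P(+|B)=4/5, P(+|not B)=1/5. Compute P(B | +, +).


After test 1: P(+) = 4/5*1/6 + 1/10*5/6 = 13/60
P(B|+) = (2/15)/(13/60) = 8/13
After test 2 (use post1 as new prior): P(+) = 4/5*8/13 + 1/5*5/13 = 37/65
P(B|+,+) = (32/65)/(37/65) = 32/37

32/37


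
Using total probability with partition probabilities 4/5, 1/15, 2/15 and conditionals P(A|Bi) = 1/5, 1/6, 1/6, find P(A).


P(A) = P(A|B1)P(B1) + P(A|B2)P(B2) + P(A|B3)P(B3)
= 1/5*4/5 + 1/6*1/15 + 1/6*2/15
= 4/25 + 1/90 + 1/45 = 29/150

29/150


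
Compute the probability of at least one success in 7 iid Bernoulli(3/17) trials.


P(at least one) = 1 - P(none)
P(none) = (1 - 3/17)^7 = (14/17)^7 = 105413504/410338673
P(at least one) = 1 - 105413504/410338673 = 304925169/410338673

304925169/410338673


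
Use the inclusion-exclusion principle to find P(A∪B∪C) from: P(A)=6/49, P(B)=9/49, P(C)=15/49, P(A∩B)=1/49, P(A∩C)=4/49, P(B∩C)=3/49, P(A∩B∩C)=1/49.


P(A∪B∪C) = P(A)+P(B)+P(C) - P(AB)-P(AC)-P(BC) + P(ABC)
= 6/49+9/49+15/49 - 1/49-4/49-3/49 + 1/49
= 23/49

23/49


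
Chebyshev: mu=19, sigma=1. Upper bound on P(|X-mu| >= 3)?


k = 3/1 = 3
Chebyshev: P(|X-mu| >= k*sigma) <= 1/k^2 = 1/3^2 = 1/9

1/9


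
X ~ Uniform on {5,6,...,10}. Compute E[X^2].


E[X^2] = (1/6) * sum(x^2 for x=5..10)
= 355/6

355/6


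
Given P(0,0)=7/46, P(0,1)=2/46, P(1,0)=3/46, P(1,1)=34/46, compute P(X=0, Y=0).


Read from table: P(X=0, Y=0) = 7/46

7/46


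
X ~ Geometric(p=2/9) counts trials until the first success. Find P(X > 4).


P(X > 4) = P(first 4 trials all fail) = (1-p)^4 = (7/9)^4 = 2401/6561

2401/6561


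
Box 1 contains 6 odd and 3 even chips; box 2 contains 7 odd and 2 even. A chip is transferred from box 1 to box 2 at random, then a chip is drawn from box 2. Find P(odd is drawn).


P(transfer odd) = 6/9 = 2/3; P(transfer even) = 1/3
If odd transferred: Urn II has 8 odd of 10, so P(odd|odd moved) = 4/5
If even transferred: Urn II has 7 odd of 10, so P(odd|even moved) = 7/10
By total probability: P(odd) = 2/3*4/5 + 1/3*7/10 = 23/30

23/30


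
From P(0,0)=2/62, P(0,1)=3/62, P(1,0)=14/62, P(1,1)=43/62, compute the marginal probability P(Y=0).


P(Y=0) = P(0,0)+P(1,0) = 2/62 + 14/62 = 16/62 = 8/31

8/31


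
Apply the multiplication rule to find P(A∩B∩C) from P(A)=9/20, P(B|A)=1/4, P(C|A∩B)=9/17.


P(A∩B∩C) = P(A) * P(B|A) * P(C|A∩B)
= 9/20 * 1/4 * 9/17
= 9/80 * 9/17 = 81/1360

81/1360


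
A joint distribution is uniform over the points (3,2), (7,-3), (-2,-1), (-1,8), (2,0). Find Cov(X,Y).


E[X]=9/5, E[Y]=6/5, E[XY]=-21/5
Cov(X,Y) = E[XY] - E[X]E[Y] = -21/5 - 9/5*6/5 = -159/25

-159/25


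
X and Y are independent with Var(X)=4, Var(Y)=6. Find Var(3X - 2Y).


Independence => Cov(X,Y)=0
Var(3X - 2Y) = 3^2*Var(X) + (-2)^2*Var(Y)
= 9*4 + 4*6 = 60

60


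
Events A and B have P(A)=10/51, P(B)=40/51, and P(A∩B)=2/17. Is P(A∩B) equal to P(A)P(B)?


P(A)*P(B) = 10/51*40/51 = 400/2601
P(A∩B) = 2/17 != 400/2601, so not independent

No, A and B are not independent


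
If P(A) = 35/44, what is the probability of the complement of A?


P(A') = 1 - P(A) = 1 - 35/44 = 9/44

9/44


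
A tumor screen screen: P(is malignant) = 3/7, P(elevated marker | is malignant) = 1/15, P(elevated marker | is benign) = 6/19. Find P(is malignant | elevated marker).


P(A) = P(A|B)P(B) + P(A|B')P(B') = 1/15*3/7 + 6/19*4/7 = 139/665
P(B|A) = P(A|B)P(B)/P(A) = (1/35)/(139/665) = 19/139

19/139


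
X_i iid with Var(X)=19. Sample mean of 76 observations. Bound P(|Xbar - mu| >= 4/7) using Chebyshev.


Var(Xbar) = Var(X)/n = 19/76
Chebyshev: P(|Xbar-mu| >= 4/7) <= Var(Xbar)/(4/7)^2 = (1/4)/(16/49) = 49/64

49/64


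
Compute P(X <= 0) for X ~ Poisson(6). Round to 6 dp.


P(X<=0) = e^(-6)*6^0/0!
≈ 0.0024787522
≈ 0.002479

0.002479


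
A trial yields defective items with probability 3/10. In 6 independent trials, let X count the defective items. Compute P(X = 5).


P(X=5) = C(6,5) * p^5 * (1-p)^1
= 6 * 243/100000 * 7/10
= 5103/500000

5103/500000


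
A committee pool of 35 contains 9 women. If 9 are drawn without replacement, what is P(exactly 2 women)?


P(X=2) = C(9,2)*C(26,7) / C(35,9)
= 36*657800 / 70607460
= 23680800/70607460 = 35880/106981

35880/106981


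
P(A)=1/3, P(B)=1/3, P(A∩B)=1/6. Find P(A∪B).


P(A∪B) = P(A) + P(B) - P(A∩B)
= 1/3 + 1/3 - 1/6 = 1/2

1/2


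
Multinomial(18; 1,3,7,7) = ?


18! = 6402373705728000
Denominator: 1!=1 * 3!=6 * 7!=5040 * 7!=5040
Coefficient = 6402373705728000 / 152409600 = 42007680

42007680


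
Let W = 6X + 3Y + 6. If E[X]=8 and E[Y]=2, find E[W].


E[6X + 3Y + 6] = 6*E[X] + 3*E[Y] + 6
= (6)*(8) + (3)*(2) + (6)
= 48 + 6 + 6 = 60

60


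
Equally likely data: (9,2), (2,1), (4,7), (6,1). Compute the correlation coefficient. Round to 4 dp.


Cov(X,Y) = -0.9375, Var(X) = 6.6875, Var(Y) = 6.1875
rho = Cov/(sqrt(VarX)*sqrt(VarY)) = -0.1457

-0.1457


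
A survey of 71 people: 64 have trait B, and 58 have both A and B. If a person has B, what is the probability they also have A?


P(A|B) = P(A∩B)/P(B) = (58/71)/(64/71) = 58/64 = 29/32

29/32


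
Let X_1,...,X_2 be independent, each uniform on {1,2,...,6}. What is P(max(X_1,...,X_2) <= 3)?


P(max <= 3) = P(all X_i <= 3) = (P(X_1 <= 3))^2
= (3/6)^2 = (1/2)^2 = 1/4

1/4


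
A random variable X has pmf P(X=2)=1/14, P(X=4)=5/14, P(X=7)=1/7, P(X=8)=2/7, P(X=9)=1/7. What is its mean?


E[X] = sum(x * P(x))
= 2*1/14 + 4*5/14 + 7*1/7 + 8*2/7 + 9*1/7
= 43/7

43/7


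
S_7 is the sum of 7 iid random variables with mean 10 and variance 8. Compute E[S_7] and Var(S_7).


E[S_n] = n*mu = 7*10 = 70
Var(S_n) = n*sigma^2 = 7*8 = 56

E[S_7]=70, Var(S_7)=56
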